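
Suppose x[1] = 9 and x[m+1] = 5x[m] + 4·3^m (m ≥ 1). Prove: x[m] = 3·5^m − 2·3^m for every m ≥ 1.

Base case: x[1] = 9, and 3·5^1 − 2·3^1 = 15 − 6 = 9.
Assume x[r] = 3·5^r − 2·3^r for some r ≥ 1.
Then x[r+1] = 5x[r] + 4·3^r = 5·(3·5^r − 2·3^r) + 4·3^r = 3·5^{r+1} − 10·3^r + 4·3^r = 3·5^{r+1} − 6·3^r = 3·5^{r+1} − 2·3^{r+1}.
Hence x[m] = 3·5^m − 2·3^m for every m ≥ 1, by induction.

x[m] = 3·5^m − 2·3^m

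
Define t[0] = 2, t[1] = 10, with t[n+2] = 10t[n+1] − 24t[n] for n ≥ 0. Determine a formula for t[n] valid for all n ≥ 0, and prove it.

Claim: t[n] = 4^n + 6^n.

Base cases: t[0] = 2 and 4^0 + 6^0 = 2; t[1] = 10 and 4^1 + 6^1 = 10.
Assume t[j] = 4^j + 6^j for all 0 ≤ j ≤ r, where r ≥ 1.
Then t[r+1] = 10t[r] − 24t[r−1] = 10·(4^r + 6^r) − 24·(4^{r−1} + 6^{r−1}) = (10·4 − 24)4^{r−1} + (10·6 − 24)6^{r−1} = 16·4^{r−1} + 36·6^{r−1} = 4^{r+1} + 6^{r+1}.
This completes the inductive step, so t[n] = 4^n + 6^n for all n ≥ 0.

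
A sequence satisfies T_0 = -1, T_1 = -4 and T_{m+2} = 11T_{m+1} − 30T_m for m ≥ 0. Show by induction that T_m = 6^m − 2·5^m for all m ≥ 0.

Base cases: T_0 = -1 and 6^0 − 2·5^0 = -1; T_1 = -4 and 6^1 − 2·5^1 = -4.
Assume T_i = 6^i − 2·5^i for all 0 ≤ i ≤ j, where j ≥ 1.
Then T_{j+1} = 11T_j − 30T_{j−1} = 11·(6^j − 2·5^j) − 30·(6^{j−1} − 2·5^{j−1}) = (11·6 − 30)6^{j−1} − 2·(11·5 − 30)5^{j−1} = 36·6^{j−1} − 50·5^{j−1} = 6^{j+1} − 2·5^{j+1}.
By strong induction, T_m = 6^m − 2·5^m for all m ≥ 0.

T_m = 6^m − 2·5^m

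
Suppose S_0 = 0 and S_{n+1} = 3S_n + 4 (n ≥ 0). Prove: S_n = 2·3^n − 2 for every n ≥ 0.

Base case: S_0 = 0, and 2·3^0 − 2 = 2 − 2 = 0.
Assume S_k = 2·3^k − 2 for some k ≥ 0.
Then S_{k+1} = 3S_k + 4 = 3·(2·3^k − 2) + 4 = 6·3^k − 6 + 4 = 2·3^{k+1} − 2.
By induction, S_n = 2·3^n − 2 for all n ≥ 0.

S_n = 2·3^n − 2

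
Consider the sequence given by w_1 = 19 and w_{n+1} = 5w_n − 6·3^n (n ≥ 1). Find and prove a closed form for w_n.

Claim: w_n = 2·5^n + 3·3^n.

Base case: w_1 = 19, and 2·5^1 + 3·3^1 = 10 + 9 = 19.
Assume w_r = 2·5^r + 3·3^r for some r ≥ 1.
Then w_{r+1} = 5w_r − 6·3^r = 5·(2·5^r + 3·3^r) − 6·3^r = 2·5^{r+1} + 15·3^r − 6·3^r = 2·5^{r+1} + 9·3^r = 2·5^{r+1} + 3·3^{r+1}.
Hence w_n = 2·5^n + 3·3^n for every n ≥ 1, by induction.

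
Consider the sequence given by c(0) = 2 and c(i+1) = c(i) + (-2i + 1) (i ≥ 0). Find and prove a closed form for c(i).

Claim: c(i) = -i^2 + 2i + 2.

Base case: c(0) = 2, and -0^2 + 2·0 + 2 = 2.
Assume c(r) = -r^2 + 2r + 2.
Then c(r+1) = c(r) + (-2r + 1) = (-r^2 + 2r + 2) + (-2r + 1) = -r^2 + 3,
and -(r+1)^2 + 2·(r+1) + 2 = -r^2 + 3.
Hence c(i) = -i^2 + 2i + 2 for every i ≥ 0, by induction.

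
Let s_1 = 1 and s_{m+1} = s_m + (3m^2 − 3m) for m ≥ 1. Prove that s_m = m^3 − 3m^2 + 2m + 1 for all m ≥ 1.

Base case: s_1 = 1, and 1^3 − 3·1^2 + 2·1 + 1 = 1.
Assume s_r = r^3 − 3r^2 + 2r + 1.
Then s_{r+1} = s_r + (3r^2 − 3r) = (r^3 − 3r^2 + 2r + 1) + (3r^2 − 3r) = r^3 − r + 1,
and (r+1)^3 − 3·(r+1)^2 + 2·(r+1) + 1 = r^3 − r + 1.
Hence s_m = m^3 − 3m^2 + 2m + 1 for every m ≥ 1, by induction.

s_m = m^3 − 3m^2 + 2m + 1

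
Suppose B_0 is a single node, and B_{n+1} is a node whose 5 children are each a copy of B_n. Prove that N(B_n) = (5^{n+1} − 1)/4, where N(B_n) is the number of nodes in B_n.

Base case: N(B_0) = 1, and (5^{0+1} − 1)/4 = 1.
Assume N(B_r) = (5^{r+1} − 1)/4.
Then N(B_{r+1}) = 1 + 5N(B_r) = 1 + 5·(5^{r+1} − 1)/4 = 1 + (5^{r+2} − 5)/4 = (4 + 5^{r+2} − 5)/4 = (5^{r+2} − 1)/4.
By induction, N(B_n) = (5^{n+1} − 1)/4 for all n ≥ 0.

N(B_n) = (5^{n+1} − 1)/4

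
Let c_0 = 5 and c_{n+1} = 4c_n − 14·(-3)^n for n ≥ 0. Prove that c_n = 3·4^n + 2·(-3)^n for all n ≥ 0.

Base case: c_0 = 5, and 3·4^0 + 2·(-3)^0 = 3 + 2 = 5.
Assume c_j = 3·4^j + 2·(-3)^j for some j ≥ 0.
Then c_{j+1} = 4c_j − 14·(-3)^j = 4·(3·4^j + 2·(-3)^j) − 14·(-3)^j = 3·4^{j+1} + 8·(-3)^j − 14·(-3)^j = 3·4^{j+1} − 6·(-3)^j = 3·4^{j+1} + 2·(-3)^{j+1}.
This completes the inductive step, so c_n = 3·4^n + 2·(-3)^n for all n ≥ 0.

c_n = 3·4^n + 2·(-3)^n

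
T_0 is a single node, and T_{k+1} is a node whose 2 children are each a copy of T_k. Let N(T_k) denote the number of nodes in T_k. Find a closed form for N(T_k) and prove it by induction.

Claim: N(T_k) = 2^{k+1} − 1.

Base case: N(T_0) = 1, and 2^{0+1} − 1 = 1.
Assume N(T_m) = 2^{m+1} − 1.
Then N(T_{m+1}) = 1 + 2N(T_m) = 1 + 2(2^{m+1} − 1) = 2^{m+2} − 2 + 1 = 2^{m+2} − 1.
So the formula holds for m+1, and by induction N(T_k) = 2^{k+1} − 1 for all k ≥ 0.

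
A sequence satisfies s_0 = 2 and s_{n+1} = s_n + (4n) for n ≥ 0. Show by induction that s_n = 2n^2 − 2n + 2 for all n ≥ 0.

Base case: s_0 = 2, and 2·0^2 − 2·0 + 2 = 2.
Assume s_k = 2k^2 − 2k + 2.
Then s_{k+1} = s_k + (4k) = (2k^2 − 2k + 2) + (4k) = 2k^2 + 2k + 2,
and 2·(k+1)^2 − 2·(k+1) + 2 = 2k^2 + 2k + 2.
By induction, s_n = 2n^2 − 2n + 2 for all n ≥ 0.

s_n = 2n^2 − 2n + 2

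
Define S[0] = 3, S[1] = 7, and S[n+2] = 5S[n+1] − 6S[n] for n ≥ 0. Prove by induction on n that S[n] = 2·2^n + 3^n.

Base cases: S[0] = 3 and 2·2^0 + 3^0 = 3; S[1] = 7 and 2·2^1 + 3^1 = 7.
Assume S[i] = 2·2^i + 3^i for all 0 ≤ i ≤ j, where j ≥ 1.
Then S[j+1] = 5S[j] − 6S[j−1] = 5·(2·2^j + 3^j) − 6·(2·2^{j−1} + 3^{j−1}) = 2·(5·2 − 6)2^{j−1} + (5·3 − 6)3^{j−1} = 8·2^{j−1} + 9·3^{j−1} = 2·2^{j+1} + 3^{j+1}.
This completes the inductive step, so S[n] = 2·2^n + 3^n for all n ≥ 0.

S[n] = 2·2^n + 3^n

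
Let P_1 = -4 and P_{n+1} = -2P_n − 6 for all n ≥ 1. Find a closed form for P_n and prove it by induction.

Claim: P_n = (-2)^n − 2.

Base case: P_1 = -4, and (-2)^1 − 2 = -2 − 2 = -4.
Assume P_j = (-2)^j − 2 for some j ≥ 1.
Then P_{j+1} = -2P_j − 6 = -2·((-2)^j − 2) − 6 = -2·(-2)^j + 4 − 6 = (-2)^{j+1} − 2.
So the formula holds for j+1, and by induction P_n = (-2)^n − 2 for all n ≥ 1.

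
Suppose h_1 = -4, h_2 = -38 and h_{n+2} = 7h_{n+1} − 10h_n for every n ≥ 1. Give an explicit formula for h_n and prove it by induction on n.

Claim: h_n = 3·2^n − 2·5^n.

Base cases: h_1 = -4 and 3·2^1 − 2·5^1 = -4; h_2 = -38 and 3·2^2 − 2·5^2 = -38.
Assume h_i = 3·2^i − 2·5^i for all 1 ≤ i ≤ j, where j ≥ 2.
Then h_{j+1} = 7h_j − 10h_{j−1} = 7·(3·2^j − 2·5^j) − 10·(3·2^{j−1} − 2·5^{j−1}) = 3·(7·2 − 10)2^{j−1} − 2·(7·5 − 10)5^{j−1} = 12·2^{j−1} − 50·5^{j−1} = 3·2^{j+1} − 2·5^{j+1}.
By strong induction, h_n = 3·2^n − 2·5^n for all n ≥ 1.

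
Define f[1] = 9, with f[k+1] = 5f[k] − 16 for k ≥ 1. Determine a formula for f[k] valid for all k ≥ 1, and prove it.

Claim: f[k] = 5^k + 4.

Base case: f[1] = 9, and 5^1 + 4 = 5 + 4 = 9.
Assume f[j] = 5^j + 4 for some j ≥ 1.
Then f[j+1] = 5f[j] − 16 = 5·(5^j + 4) − 16 = 5^{j+1} + 20 − 16 = 5^{j+1} + 4.
By induction, f[k] = 5^k + 4 for all k ≥ 1.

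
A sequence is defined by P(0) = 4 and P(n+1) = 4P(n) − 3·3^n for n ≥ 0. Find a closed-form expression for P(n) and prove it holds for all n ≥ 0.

Claim: P(n) = 4^n + 3·3^n.

Base case: P(0) = 4, and 4^0 + 3·3^0 = 1 + 3 = 4.
Assume P(k) = 4^k + 3·3^k for some k ≥ 0.
Then P(k+1) = 4P(k) − 3·3^k = 4·(4^k + 3·3^k) − 3·3^k = 4^{k+1} + 12·3^k − 3·3^k = 4^{k+1} + 9·3^k = 4^{k+1} + 3·3^{k+1}.
Hence P(n) = 4^n + 3·3^n for every n ≥ 0, by induction.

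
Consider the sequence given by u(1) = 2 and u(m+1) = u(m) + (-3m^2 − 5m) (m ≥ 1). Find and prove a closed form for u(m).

Claim: u(m) = -m^3 − m^2 + 2m + 2.

Base case: u(1) = 2, and -1^3 − 1^2 + 2·1 + 2 = 2.
Assume u(r) = -r^3 − r^2 + 2r + 2.
Then u(r+1) = u(r) + (-3r^2 − 5r) = (-r^3 − r^2 + 2r + 2) + (-3r^2 − 5r) = -r^3 − 4r^2 − 3r + 2,
and -(r+1)^3 − (r+1)^2 + 2·(r+1) + 2 = -r^3 − 4r^2 − 3r + 2.
By induction, u(m) = -m^3 − m^2 + 2m + 2 for all m ≥ 1.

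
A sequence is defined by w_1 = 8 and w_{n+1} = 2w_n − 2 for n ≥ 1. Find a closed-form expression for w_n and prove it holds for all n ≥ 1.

Claim: w_n = 3·2^n + 2.

Base case: w_1 = 8, and 3·2^1 + 2 = 6 + 2 = 8.
Assume w_j = 3·2^j + 2 for some j ≥ 1.
Then w_{j+1} = 2w_j − 2 = 2·(3·2^j + 2) − 2 = 6·2^j + 4 − 2 = 3·2^{j+1} + 2.
So the formula holds for j+1, and by induction w_n = 3·2^n + 2 for all n ≥ 1.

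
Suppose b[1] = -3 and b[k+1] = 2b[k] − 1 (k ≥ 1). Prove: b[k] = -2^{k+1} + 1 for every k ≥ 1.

Base case: b[1] = -3, and -2^{1+1} + 1 = -4 + 1 = -3.
Assume b[r] = -2^{r+1} + 1 for some r ≥ 1.
Then b[r+1] = 2b[r] − 1 = 2·(-2^{r+1} + 1) − 1 = -2^{r+2} + 2 − 1 = -2^{r+2} + 1.
So the formula holds for r+1, and by induction b[k] = -2^{k+1} + 1 for all k ≥ 1.

b[k] = -2^{k+1} + 1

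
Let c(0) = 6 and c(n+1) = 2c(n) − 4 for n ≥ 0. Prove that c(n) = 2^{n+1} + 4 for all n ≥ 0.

Base case: c(0) = 6, and 2^{0+1} + 4 = 2 + 4 = 6.
Assume c(m) = 2^{m+1} + 4 for some m ≥ 0.
Then c(m+1) = 2c(m) − 4 = 2·(2^{m+1} + 4) − 4 = 2^{m+2} + 8 − 4 = 2^{m+2} + 4.
By induction, c(n) = 2^{n+1} + 4 for all n ≥ 0.

c(n) = 2^{n+1} + 4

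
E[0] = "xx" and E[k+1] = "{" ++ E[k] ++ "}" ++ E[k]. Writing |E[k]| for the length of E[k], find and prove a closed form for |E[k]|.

Claim: |E[k]| = 2^{k+2} − 2.

Base case: |E[0]| = 2, and 2^{0+2} − 2 = 2.
Assume |E[r]| = 2^{r+2} − 2.
Then |E[r+1]| = 1 + |E[r]| + 1 + |E[r]| = 2|E[r]| + 2 = 2(2^{r+2} − 2) + 2 = 2^{r+3} − 4 + 2 = 2^{r+3} − 2.
This completes the inductive step, so |E[k]| = 2^{k+2} − 2 for all k ≥ 0.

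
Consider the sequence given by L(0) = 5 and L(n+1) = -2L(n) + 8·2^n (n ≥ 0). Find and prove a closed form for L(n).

Claim: L(n) = 3·(-2)^n + 2·2^n.

Base case: L(0) = 5, and 3·(-2)^0 + 2·2^0 = 3 + 2 = 5.
Assume L(m) = 3·(-2)^m + 2·2^m for some m ≥ 0.
Then L(m+1) = -2L(m) + 8·2^m = -2·(3·(-2)^m + 2·2^m) + 8·2^m = 3·(-2)^{m+1} − 4·2^m + 8·2^m = 3·(-2)^{m+1} + 4·2^m = 3·(-2)^{m+1} + 2·2^{m+1}.
Hence L(n) = 3·(-2)^n + 2·2^n for every n ≥ 0, by induction.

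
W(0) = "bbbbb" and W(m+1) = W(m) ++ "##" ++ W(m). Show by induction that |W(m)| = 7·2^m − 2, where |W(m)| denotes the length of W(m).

Base case: |W(0)| = 5, and 7·2^0 − 2 = 5.
Assume |W(r)| = 7·2^r − 2.
Then |W(r+1)| = |W(r)| + 2 + |W(r)| = 2|W(r)| + 2 = 2(7·2^r − 2) + 2 = 7·2^{r+1} − 4 + 2 = 7·2^{r+1} − 2.
This completes the inductive step, so |W(m)| = 7·2^m − 2 for all m ≥ 0.

|W(m)| = 7·2^m − 2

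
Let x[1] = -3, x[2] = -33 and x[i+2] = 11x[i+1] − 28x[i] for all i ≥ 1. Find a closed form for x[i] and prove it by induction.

Claim: x[i] = 4^i − 7^i.

Base cases: x[1] = -3 and 4^1 − 7^1 = -3; x[2] = -33 and 4^2 − 7^2 = -33.
Assume x[j] = 4^j − 7^j for all 1 ≤ j ≤ r, where r ≥ 2.
Then x[r+1] = 11x[r] − 28x[r−1] = 11·(4^r − 7^r) − 28·(4^{r−1} − 7^{r−1}) = (11·4 − 28)4^{r−1} − (11·7 − 28)7^{r−1} = 16·4^{r−1} − 49·7^{r−1} = 4^{r+1} − 7^{r+1}.
By strong induction, x[i] = 4^i − 7^i for all i ≥ 1.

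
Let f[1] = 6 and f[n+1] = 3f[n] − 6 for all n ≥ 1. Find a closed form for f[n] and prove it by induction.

Claim: f[n] = 3^n + 3.

Base case: f[1] = 6, and 3^1 + 3 = 3 + 3 = 6.
Assume f[m] = 3^m + 3 for some m ≥ 1.
Then f[m+1] = 3f[m] − 6 = 3·(3^m + 3) − 6 = 3^{m+1} + 9 − 6 = 3^{m+1} + 3.
By induction, f[n] = 3^n + 3 for all n ≥ 1.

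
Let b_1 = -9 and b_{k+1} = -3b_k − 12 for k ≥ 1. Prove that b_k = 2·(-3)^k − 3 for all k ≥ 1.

Base case: b_1 = -9, and 2·(-3)^1 − 3 = -6 − 3 = -9.
Assume b_r = 2·(-3)^r − 3 for some r ≥ 1.
Then b_{r+1} = -3b_r − 12 = -3·(2·(-3)^r − 3) − 12 = -6·(-3)^r + 9 − 12 = 2·(-3)^{r+1} − 3.
Hence b_k = 2·(-3)^k − 3 for every k ≥ 1, by induction.

b_k = 2·(-3)^k − 3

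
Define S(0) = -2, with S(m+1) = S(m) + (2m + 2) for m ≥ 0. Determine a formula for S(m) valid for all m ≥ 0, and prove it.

Claim: S(m) = m^2 + m − 2.

Base case: S(0) = -2, and 0^2 + 0 − 2 = -2.
Assume S(r) = r^2 + r − 2.
Then S(r+1) = S(r) + (2r + 2) = (r^2 + r − 2) + (2r + 2) = r^2 + 3r,
and (r+1)^2 + (r+1) − 2 = r^2 + 3r.
By induction, S(m) = m^2 + m − 2 for all m ≥ 0.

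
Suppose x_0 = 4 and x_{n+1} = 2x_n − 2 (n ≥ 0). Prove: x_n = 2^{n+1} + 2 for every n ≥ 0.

Base case: x_0 = 4, and 2^{0+1} + 2 = 2 + 2 = 4.
Assume x_k = 2^{k+1} + 2 for some k ≥ 0.
Then x_{k+1} = 2x_k − 2 = 2·(2^{k+1} + 2) − 2 = 2^{k+2} + 4 − 2 = 2^{k+2} + 2.
Hence x_n = 2^{n+1} + 2 for every n ≥ 0, by induction.

x_n = 2^{n+1} + 2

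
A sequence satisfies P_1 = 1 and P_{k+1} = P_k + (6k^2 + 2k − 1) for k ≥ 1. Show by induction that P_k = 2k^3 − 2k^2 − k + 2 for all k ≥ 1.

Base case: P_1 = 1, and 2·1^3 − 2·1^2 − 1 + 2 = 1.
Assume P_j = 2j^3 − 2j^2 − j + 2.
Then P_{j+1} = P_j + (6j^2 + 2j − 1) = (2j^3 − 2j^2 − j + 2) + (6j^2 + 2j − 1) = 2j^3 + 4j^2 + j + 1,
and 2·(j+1)^3 − 2·(j+1)^2 − (j+1) + 2 = 2j^3 + 4j^2 + j + 1.
Hence P_k = 2k^3 − 2k^2 − k + 2 for every k ≥ 1, by induction.

P_k = 2k^3 − 2k^2 − k + 2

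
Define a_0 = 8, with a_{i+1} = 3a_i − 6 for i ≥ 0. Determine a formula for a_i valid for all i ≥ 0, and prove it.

Claim: a_i = 5·3^i + 3.

Base case: a_0 = 8, and 5·3^0 + 3 = 5 + 3 = 8.
Assume a_k = 5·3^k + 3 for some k ≥ 0.
Then a_{k+1} = 3a_k − 6 = 3·(5·3^k + 3) − 6 = 15·3^k + 9 − 6 = 5·3^{k+1} + 3.
This completes the inductive step, so a_i = 5·3^i + 3 for all i ≥ 0.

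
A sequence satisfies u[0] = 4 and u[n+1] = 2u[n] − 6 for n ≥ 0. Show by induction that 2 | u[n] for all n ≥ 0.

Base case: u[0] = 4 = 2·2, so 2 | u[0].
Assume 2 | u[k], so u[k] = 2t for some integer t.
Then u[k+1] = 2u[k] − 6 = 2·(2t) − 6 = 2(2t − 3), so 2 | u[k+1].
This completes the inductive step, so 2 | u[n] for all n ≥ 0.

2 | u[n]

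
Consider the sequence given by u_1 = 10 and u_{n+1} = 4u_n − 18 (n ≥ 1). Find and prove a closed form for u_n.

Claim: u_n = 4^n + 6.

Base case: u_1 = 10, and 4^1 + 6 = 4 + 6 = 10.
Assume u_j = 4^j + 6 for some j ≥ 1.
Then u_{j+1} = 4u_j − 18 = 4·(4^j + 6) − 18 = 4^{j+1} + 24 − 18 = 4^{j+1} + 6.
By induction, u_n = 4^n + 6 for all n ≥ 1.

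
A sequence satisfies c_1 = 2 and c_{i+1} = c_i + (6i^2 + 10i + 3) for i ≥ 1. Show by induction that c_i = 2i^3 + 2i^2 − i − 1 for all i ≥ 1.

Base case: c_1 = 2, and 2·1^3 + 2·1^2 − 1 − 1 = 2.
Assume c_j = 2j^3 + 2j^2 − j − 1.
Then c_{j+1} = c_j + (6j^2 + 10j + 3) = (2j^3 + 2j^2 − j − 1) + (6j^2 + 10j + 3) = 2j^3 + 8j^2 + 9j + 2,
and 2·(j+1)^3 + 2·(j+1)^2 − (j+1) − 1 = 2j^3 + 8j^2 + 9j + 2.
By induction, c_i = 2i^3 + 2i^2 − i − 1 for all i ≥ 1.

c_i = 2i^3 + 2i^2 − i − 1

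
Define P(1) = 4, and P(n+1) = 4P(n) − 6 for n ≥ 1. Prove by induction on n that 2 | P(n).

Base case: P(1) = 4 = 2·2, so 2 | P(1).
Assume 2 | P(r), so P(r) = 2t for some integer t.
Then P(r+1) = 4P(r) − 6 = 4·(2t) − 6 = 2(4t − 3), so 2 | P(r+1).
So the property holds for r+1, and by induction 2 | P(n) for all n ≥ 1.

2 | P(n)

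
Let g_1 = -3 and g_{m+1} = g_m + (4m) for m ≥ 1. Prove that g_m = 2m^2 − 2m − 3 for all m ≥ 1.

Base case: g_1 = -3, and 2·1^2 − 2·1 − 3 = -3.
Assume g_r = 2r^2 − 2r − 3.
Then g_{r+1} = g_r + (4r) = (2r^2 − 2r − 3) + (4r) = 2r^2 + 2r − 3,
and 2·(r+1)^2 − 2·(r+1) − 3 = 2r^2 + 2r − 3.
By induction, g_m = 2m^2 − 2m − 3 for all m ≥ 1.

g_m = 2m^2 − 2m − 3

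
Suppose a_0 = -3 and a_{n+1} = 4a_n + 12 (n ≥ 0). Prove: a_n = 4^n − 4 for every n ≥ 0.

Base case: a_0 = -3, and 4^0 − 4 = 1 − 4 = -3.
Assume a_j = 4^j − 4 for some j ≥ 0.
Then a_{j+1} = 4a_j + 12 = 4·(4^j − 4) + 12 = 4^{j+1} − 16 + 12 = 4^{j+1} − 4.
So the formula holds for j+1, and by induction a_n = 4^n − 4 for all n ≥ 0.

a_n = 4^n − 4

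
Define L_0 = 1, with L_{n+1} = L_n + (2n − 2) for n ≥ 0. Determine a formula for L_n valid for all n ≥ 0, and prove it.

Claim: L_n = n^2 − 3n + 1.

Base case: L_0 = 1, and 0^2 − 3·0 + 1 = 1.
Assume L_r = r^2 − 3r + 1.
Then L_{r+1} = L_r + (2r − 2) = (r^2 − 3r + 1) + (2r − 2) = r^2 − r − 1,
and (r+1)^2 − 3·(r+1) + 1 = r^2 − r − 1.
This completes the inductive step, so L_n = n^2 − 3n + 1 for all n ≥ 0.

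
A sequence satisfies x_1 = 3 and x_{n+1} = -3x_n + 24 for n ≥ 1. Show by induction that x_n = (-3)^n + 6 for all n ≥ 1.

Base case: x_1 = 3, and (-3)^1 + 6 = -3 + 6 = 3.
Assume x_m = (-3)^m + 6 for some m ≥ 1.
Then x_{m+1} = -3x_m + 24 = -3·((-3)^m + 6) + 24 = -3·(-3)^m − 18 + 24 = (-3)^{m+1} + 6.
So the formula holds for m+1, and by induction x_n = (-3)^n + 6 for all n ≥ 1.

x_n = (-3)^n + 6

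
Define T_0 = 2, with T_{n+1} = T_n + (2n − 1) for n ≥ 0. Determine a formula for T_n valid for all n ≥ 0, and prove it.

Claim: T_n = n^2 − 2n + 2.

Base case: T_0 = 2, and 0^2 − 2·0 + 2 = 2.
Assume T_k = k^2 − 2k + 2.
Then T_{k+1} = T_k + (2k − 1) = (k^2 − 2k + 2) + (2k − 1) = k^2 + 1,
and (k+1)^2 − 2·(k+1) + 2 = k^2 + 1.
Hence T_n = n^2 − 2n + 2 for every n ≥ 0, by induction.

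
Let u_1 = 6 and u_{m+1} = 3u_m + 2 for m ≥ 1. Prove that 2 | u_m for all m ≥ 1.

Base case: u_1 = 6 = 2·3, so 2 | u_1.
Assume 2 | u_k, so u_k = 2t for some integer t.
Then u_{k+1} = 3u_k + 2 = 3·(2t) + 2 = 2(3t + 1), so 2 | u_{k+1}.
Hence 2 | u_m for every m ≥ 1, by induction.

2 | u_m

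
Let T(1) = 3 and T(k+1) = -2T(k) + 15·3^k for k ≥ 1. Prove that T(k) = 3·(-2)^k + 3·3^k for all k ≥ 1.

Base case: T(1) = 3, and 3·(-2)^1 + 3·3^1 = -6 + 9 = 3.
Assume T(r) = 3·(-2)^r + 3·3^r for some r ≥ 1.
Then T(r+1) = -2T(r) + 15·3^r = -2·(3·(-2)^r + 3·3^r) + 15·3^r = 3·(-2)^{r+1} − 6·3^r + 15·3^r = 3·(-2)^{r+1} + 9·3^r = 3·(-2)^{r+1} + 3·3^{r+1}.
So the formula holds for r+1, and by induction T(k) = 3·(-2)^k + 3·3^k for all k ≥ 1.

T(k) = 3·(-2)^k + 3·3^k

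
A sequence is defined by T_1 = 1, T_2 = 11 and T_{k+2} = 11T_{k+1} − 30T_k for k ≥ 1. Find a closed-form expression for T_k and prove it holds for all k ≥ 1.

Claim: T_k = 6^k − 5^k.

Base cases: T_1 = 1 and 6^1 − 5^1 = 1; T_2 = 11 and 6^2 − 5^2 = 11.
Assume T_j = 6^j − 5^j for all 1 ≤ j ≤ r, where r ≥ 2.
Then T_{r+1} = 11T_r − 30T_{r−1} = 11·(6^r − 5^r) − 30·(6^{r−1} − 5^{r−1}) = (11·6 − 30)6^{r−1} − (11·5 − 30)5^{r−1} = 36·6^{r−1} − 25·5^{r−1} = 6^{r+1} − 5^{r+1}.
By strong induction, T_k = 6^k − 5^k for all k ≥ 1.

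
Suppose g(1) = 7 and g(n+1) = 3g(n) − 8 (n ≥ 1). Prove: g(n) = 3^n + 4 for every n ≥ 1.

Base case: g(1) = 7, and 3^1 + 4 = 3 + 4 = 7.
Assume g(m) = 3^m + 4 for some m ≥ 1.
Then g(m+1) = 3g(m) − 8 = 3·(3^m + 4) − 8 = 3^{m+1} + 12 − 8 = 3^{m+1} + 4.
This completes the inductive step, so g(n) = 3^n + 4 for all n ≥ 1.

g(n) = 3^n + 4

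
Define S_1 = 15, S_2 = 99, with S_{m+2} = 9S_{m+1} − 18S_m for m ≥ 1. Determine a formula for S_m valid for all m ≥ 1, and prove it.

Claim: S_m = 3·6^m − 3^m.

Base cases: S_1 = 15 and 3·6^1 − 3^1 = 15; S_2 = 99 and 3·6^2 − 3^2 = 99.
Assume S_j = 3·6^j − 3^j for all 1 ≤ j ≤ r, where r ≥ 2.
Then S_{r+1} = 9S_r − 18S_{r−1} = 9·(3·6^r − 3^r) − 18·(3·6^{r−1} − 3^{r−1}) = 3·(9·6 − 18)6^{r−1} − (9·3 − 18)3^{r−1} = 108·6^{r−1} − 9·3^{r−1} = 3·6^{r+1} − 3^{r+1}.
Hence S_m = 3·6^m − 3^m for every m ≥ 1, by strong induction.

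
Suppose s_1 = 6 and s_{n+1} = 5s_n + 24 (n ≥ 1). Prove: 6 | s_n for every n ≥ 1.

Base case: s_1 = 6 = 6·1, so 6 | s_1.
Assume 6 | s_r, so s_r = 6t for some integer t.
Then s_{r+1} = 5s_r + 24 = 5·(6t) + 24 = 6(5t + 4), so 6 | s_{r+1}.
So the property holds for r+1, and by induction 6 | s_n for all n ≥ 1.

6 | s_n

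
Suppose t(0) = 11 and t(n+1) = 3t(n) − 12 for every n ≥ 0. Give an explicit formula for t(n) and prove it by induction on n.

Claim: t(n) = 5·3^n + 6.

Base case: t(0) = 11, and 5·3^0 + 6 = 5 + 6 = 11.
Assume t(j) = 5·3^j + 6 for some j ≥ 0.
Then t(j+1) = 3t(j) − 12 = 3·(5·3^j + 6) − 12 = 15·3^j + 18 − 12 = 5·3^{j+1} + 6.
By induction, t(n) = 5·3^n + 6 for all n ≥ 0.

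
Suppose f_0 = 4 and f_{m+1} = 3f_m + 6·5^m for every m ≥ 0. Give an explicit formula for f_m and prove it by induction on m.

Claim: f_m = 3^m + 3·5^m.

Base case: f_0 = 4, and 3^0 + 3·5^0 = 1 + 3 = 4.
Assume f_k = 3^k + 3·5^k for some k ≥ 0.
Then f_{k+1} = 3f_k + 6·5^k = 3·(3^k + 3·5^k) + 6·5^k = 3^{k+1} + 9·5^k + 6·5^k = 3^{k+1} + 15·5^k = 3^{k+1} + 3·5^{k+1}.
So the formula holds for k+1, and by induction f_m = 3^m + 3·5^m for all m ≥ 0.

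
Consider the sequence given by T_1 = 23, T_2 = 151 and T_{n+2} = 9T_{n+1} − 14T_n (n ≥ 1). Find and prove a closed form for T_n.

Claim: T_n = 3·7^n + 2^n.

Base cases: T_1 = 23 and 3·7^1 + 2^1 = 23; T_2 = 151 and 3·7^2 + 2^2 = 151.
Assume T_j = 3·7^j + 2^j for all 1 ≤ j ≤ k, where k ≥ 2.
Then T_{k+1} = 9T_k − 14T_{k−1} = 9·(3·7^k + 2^k) − 14·(3·7^{k−1} + 2^{k−1}) = 3·(9·7 − 14)7^{k−1} + (9·2 − 14)2^{k−1} = 147·7^{k−1} + 4·2^{k−1} = 3·7^{k+1} + 2^{k+1}.
So the formula holds for k+1, and by strong induction T_n = 3·7^n + 2^n for all n ≥ 1.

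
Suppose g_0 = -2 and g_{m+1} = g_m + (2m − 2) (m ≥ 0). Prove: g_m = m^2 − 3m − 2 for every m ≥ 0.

Base case: g_0 = -2, and 0^2 − 3·0 − 2 = -2.
Assume g_r = r^2 − 3r − 2.
Then g_{r+1} = g_r + (2r − 2) = (r^2 − 3r − 2) + (2r − 2) = r^2 − r − 4,
and (r+1)^2 − 3·(r+1) − 2 = r^2 − r − 4.
By induction, g_m = m^2 − 3m − 2 for all m ≥ 0.

g_m = m^2 − 3m − 2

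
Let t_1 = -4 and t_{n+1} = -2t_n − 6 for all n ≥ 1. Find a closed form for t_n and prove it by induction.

Claim: t_n = (-2)^n − 2.

Base case: t_1 = -4, and (-2)^1 − 2 = -2 − 2 = -4.
Assume t_k = (-2)^k − 2 for some k ≥ 1.
Then t_{k+1} = -2t_k − 6 = -2·((-2)^k − 2) − 6 = -2·(-2)^k + 4 − 6 = (-2)^{k+1} − 2.
By induction, t_n = (-2)^n − 2 for all n ≥ 1.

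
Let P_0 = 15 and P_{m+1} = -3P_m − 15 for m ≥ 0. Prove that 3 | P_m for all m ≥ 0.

Base case: P_0 = 15 = 3·5, so 3 | P_0.
Assume 3 | P_j, so P_j = 3t for some integer t.
Then P_{j+1} = -3P_j − 15 = -3·(3t) − 15 = 3(-3t − 5), so 3 | P_{j+1}.
Hence 3 | P_m for every m ≥ 0, by induction.

3 | P_m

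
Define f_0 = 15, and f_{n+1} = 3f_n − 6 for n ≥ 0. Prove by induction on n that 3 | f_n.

Base case: f_0 = 15 = 3·5, so 3 | f_0.
Assume 3 | f_m, so f_m = 3t for some integer t.
Then f_{m+1} = 3f_m − 6 = 3·(3t) − 6 = 3(3t − 2), so 3 | f_{m+1}.
By induction, 3 | f_n for all n ≥ 0.

3 | f_n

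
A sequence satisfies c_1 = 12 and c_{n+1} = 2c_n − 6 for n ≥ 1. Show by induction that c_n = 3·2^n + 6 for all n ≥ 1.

Base case: c_1 = 12, and 3·2^1 + 6 = 6 + 6 = 12.
Assume c_k = 3·2^k + 6 for some k ≥ 1.
Then c_{k+1} = 2c_k − 6 = 2·(3·2^k + 6) − 6 = 6·2^k + 12 − 6 = 3·2^{k+1} + 6.
By induction, c_n = 3·2^n + 6 for all n ≥ 1.

c_n = 3·2^n + 6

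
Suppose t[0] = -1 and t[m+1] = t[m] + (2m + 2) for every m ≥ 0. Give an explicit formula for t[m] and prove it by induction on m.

Claim: t[m] = m^2 + m − 1.

Base case: t[0] = -1, and 0^2 + 0 − 1 = -1.
Assume t[r] = r^2 + r − 1.
Then t[r+1] = t[r] + (2r + 2) = (r^2 + r − 1) + (2r + 2) = r^2 + 3r + 1,
and (r+1)^2 + (r+1) − 1 = r^2 + 3r + 1.
By induction, t[m] = m^2 + m − 1 for all m ≥ 0.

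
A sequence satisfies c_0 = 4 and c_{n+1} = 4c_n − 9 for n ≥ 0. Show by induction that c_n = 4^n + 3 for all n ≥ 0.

Base case: c_0 = 4, and 4^0 + 3 = 1 + 3 = 4.
Assume c_m = 4^m + 3 for some m ≥ 0.
Then c_{m+1} = 4c_m − 9 = 4·(4^m + 3) − 9 = 4^{m+1} + 12 − 9 = 4^{m+1} + 3.
This completes the inductive step, so c_n = 4^n + 3 for all n ≥ 0.

c_n = 4^n + 3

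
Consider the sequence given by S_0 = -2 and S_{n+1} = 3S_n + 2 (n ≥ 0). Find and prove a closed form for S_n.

Claim: S_n = -3^n − 1.

Base case: S_0 = -2, and -3^0 − 1 = -1 − 1 = -2.
Assume S_j = -3^j − 1 for some j ≥ 0.
Then S_{j+1} = 3S_j + 2 = 3·(-3^j − 1) + 2 = -3^{j+1} − 3 + 2 = -3^{j+1} − 1.
So the formula holds for j+1, and by induction S_n = -3^n − 1 for all n ≥ 0.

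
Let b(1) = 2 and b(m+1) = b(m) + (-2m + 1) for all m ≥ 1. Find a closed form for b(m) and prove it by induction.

Claim: b(m) = -m^2 + 2m + 1.

Base case: b(1) = 2, and -1^2 + 2·1 + 1 = 2.
Assume b(k) = -k^2 + 2k + 1.
Then b(k+1) = b(k) + (-2k + 1) = (-k^2 + 2k + 1) + (-2k + 1) = -k^2 + 2,
and -(k+1)^2 + 2·(k+1) + 1 = -k^2 + 2.
Hence b(m) = -m^2 + 2m + 1 for every m ≥ 1, by induction.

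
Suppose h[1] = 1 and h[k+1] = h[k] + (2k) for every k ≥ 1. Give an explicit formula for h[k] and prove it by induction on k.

Claim: h[k] = k^2 − k + 1.

Base case: h[1] = 1, and 1^2 − 1 + 1 = 1.
Assume h[j] = j^2 − j + 1.
Then h[j+1] = h[j] + (2j) = (j^2 − j + 1) + (2j) = j^2 + j + 1,
and (j+1)^2 − (j+1) + 1 = j^2 + j + 1.
By induction, h[k] = k^2 − k + 1 for all k ≥ 1.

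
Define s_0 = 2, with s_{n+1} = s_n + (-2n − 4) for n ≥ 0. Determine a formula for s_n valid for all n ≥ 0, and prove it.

Claim: s_n = -n^2 − 3n + 2.

Base case: s_0 = 2, and -0^2 − 3·0 + 2 = 2.
Assume s_j = -j^2 − 3j + 2.
Then s_{j+1} = s_j + (-2j − 4) = (-j^2 − 3j + 2) + (-2j − 4) = -j^2 − 5j − 2,
and -(j+1)^2 − 3·(j+1) + 2 = -j^2 − 5j − 2.
Hence s_n = -n^2 − 3n + 2 for every n ≥ 0, by induction.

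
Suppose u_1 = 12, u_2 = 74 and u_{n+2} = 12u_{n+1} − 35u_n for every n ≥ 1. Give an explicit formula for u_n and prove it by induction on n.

Claim: u_n = 7^n + 5^n.

Base cases: u_1 = 12 and 7^1 + 5^1 = 12; u_2 = 74 and 7^2 + 5^2 = 74.
Assume u_j = 7^j + 5^j for all 1 ≤ j ≤ k, where k ≥ 2.
Then u_{k+1} = 12u_k − 35u_{k−1} = 12·(7^k + 5^k) − 35·(7^{k−1} + 5^{k−1}) = (12·7 − 35)7^{k−1} + (12·5 − 35)5^{k−1} = 49·7^{k−1} + 25·5^{k−1} = 7^{k+1} + 5^{k+1}.
This completes the inductive step, so u_n = 7^n + 5^n for all n ≥ 1.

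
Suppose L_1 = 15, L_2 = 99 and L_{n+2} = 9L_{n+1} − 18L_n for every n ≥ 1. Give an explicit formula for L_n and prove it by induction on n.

Claim: L_n = 3·6^n − 3^n.

Base cases: L_1 = 15 and 3·6^1 − 3^1 = 15; L_2 = 99 and 3·6^2 − 3^2 = 99.
Assume L_i = 3·6^i − 3^i for all 1 ≤ i ≤ j, where j ≥ 2.
Then L_{j+1} = 9L_j − 18L_{j−1} = 9·(3·6^j − 3^j) − 18·(3·6^{j−1} − 3^{j−1}) = 3·(9·6 − 18)6^{j−1} − (9·3 − 18)3^{j−1} = 108·6^{j−1} − 9·3^{j−1} = 3·6^{j+1} − 3^{j+1}.
So the formula holds for j+1, and by strong induction L_n = 3·6^n − 3^n for all n ≥ 1.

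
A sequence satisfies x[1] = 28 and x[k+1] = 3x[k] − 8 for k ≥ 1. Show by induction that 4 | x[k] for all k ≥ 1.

Base case: x[1] = 28 = 4·7, so 4 | x[1].
Assume 4 | x[j], so x[j] = 4t for some integer t.
Then x[j+1] = 3x[j] − 8 = 3·(4t) − 8 = 4(3t − 2), so 4 | x[j+1].
This completes the inductive step, so 4 | x[k] for all k ≥ 1.

4 | x[k]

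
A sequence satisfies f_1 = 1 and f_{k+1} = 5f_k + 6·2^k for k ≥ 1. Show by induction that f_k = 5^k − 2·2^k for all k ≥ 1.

Base case: f_1 = 1, and 5^1 − 2·2^1 = 5 − 4 = 1.
Assume f_j = 5^j − 2·2^j for some j ≥ 1.
Then f_{j+1} = 5f_j + 6·2^j = 5·(5^j − 2·2^j) + 6·2^j = 5^{j+1} − 10·2^j + 6·2^j = 5^{j+1} − 4·2^j = 5^{j+1} − 2·2^{j+1}.
So the formula holds for j+1, and by induction f_k = 5^k − 2·2^k for all k ≥ 1.

f_k = 5^k − 2·2^k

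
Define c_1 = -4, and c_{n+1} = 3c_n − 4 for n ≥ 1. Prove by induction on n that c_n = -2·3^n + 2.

Base case: c_1 = -4, and -2·3^1 + 2 = -6 + 2 = -4.
Assume c_m = -2·3^m + 2 for some m ≥ 1.
Then c_{m+1} = 3c_m − 4 = 3·(-2·3^m + 2) − 4 = -6·3^m + 6 − 4 = -2·3^{m+1} + 2.
So the formula holds for m+1, and by induction c_n = -2·3^n + 2 for all n ≥ 1.

c_n = -2·3^n + 2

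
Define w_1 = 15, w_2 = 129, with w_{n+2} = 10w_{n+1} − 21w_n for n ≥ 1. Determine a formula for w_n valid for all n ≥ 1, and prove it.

Claim: w_n = 3·7^n − 2·3^n.

Base cases: w_1 = 15 and 3·7^1 − 2·3^1 = 15; w_2 = 129 and 3·7^2 − 2·3^2 = 129.
Assume w_j = 3·7^j − 2·3^j for all 1 ≤ j ≤ r, where r ≥ 2.
Then w_{r+1} = 10w_r − 21w_{r−1} = 10·(3·7^r − 2·3^r) − 21·(3·7^{r−1} − 2·3^{r−1}) = 3·(10·7 − 21)7^{r−1} − 2·(10·3 − 21)3^{r−1} = 147·7^{r−1} − 18·3^{r−1} = 3·7^{r+1} − 2·3^{r+1}.
So the formula holds for r+1, and by strong induction w_n = 3·7^n − 2·3^n for all n ≥ 1.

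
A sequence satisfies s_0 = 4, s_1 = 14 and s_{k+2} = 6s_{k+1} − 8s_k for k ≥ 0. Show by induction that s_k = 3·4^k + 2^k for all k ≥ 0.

Base cases: s_0 = 4 and 3·4^0 + 2^0 = 4; s_1 = 14 and 3·4^1 + 2^1 = 14.
Assume s_j = 3·4^j + 2^j for all 0 ≤ j ≤ m, where m ≥ 1.
Then s_{m+1} = 6s_m − 8s_{m−1} = 6·(3·4^m + 2^m) − 8·(3·4^{m−1} + 2^{m−1}) = 3·(6·4 − 8)4^{m−1} + (6·2 − 8)2^{m−1} = 48·4^{m−1} + 4·2^{m−1} = 3·4^{m+1} + 2^{m+1}.
This completes the inductive step, so s_k = 3·4^k + 2^k for all k ≥ 0.

s_k = 3·4^k + 2^k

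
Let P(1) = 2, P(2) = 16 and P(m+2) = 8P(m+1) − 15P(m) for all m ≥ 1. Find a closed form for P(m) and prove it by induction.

Claim: P(m) = -3^m + 5^m.

Base cases: P(1) = 2 and -3^1 + 5^1 = 2; P(2) = 16 and -3^2 + 5^2 = 16.
Assume P(j) = -3^j + 5^j for all 1 ≤ j ≤ k, where k ≥ 2.
Then P(k+1) = 8P(k) − 15P(k−1) = 8·(-3^k + 5^k) − 15·(-3^{k−1} + 5^{k−1}) = -(8·3 − 15)3^{k−1} + (8·5 − 15)5^{k−1} = -9·3^{k−1} + 25·5^{k−1} = -3^{k+1} + 5^{k+1}.
Hence P(m) = -3^m + 5^m for every m ≥ 1, by strong induction.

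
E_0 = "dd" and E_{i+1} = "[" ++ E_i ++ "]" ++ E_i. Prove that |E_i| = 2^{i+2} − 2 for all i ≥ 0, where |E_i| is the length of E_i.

Base case: |E_0| = 2, and 2^{0+2} − 2 = 2.
Assume |E_m| = 2^{m+2} − 2.
Then |E_{m+1}| = 1 + |E_m| + 1 + |E_m| = 2|E_m| + 2 = 2(2^{m+2} − 2) + 2 = 2^{m+3} − 4 + 2 = 2^{m+3} − 2.
Hence |E_i| = 2^{i+2} − 2 for every i ≥ 0, by induction.

|E_i| = 2^{i+2} − 2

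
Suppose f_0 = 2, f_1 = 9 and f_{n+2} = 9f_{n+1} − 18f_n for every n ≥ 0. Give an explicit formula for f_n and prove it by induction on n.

Claim: f_n = 6^n + 3^n.

Base cases: f_0 = 2 and 6^0 + 3^0 = 2; f_1 = 9 and 6^1 + 3^1 = 9.
Assume f_j = 6^j + 3^j for all 0 ≤ j ≤ m, where m ≥ 1.
Then f_{m+1} = 9f_m − 18f_{m−1} = 9·(6^m + 3^m) − 18·(6^{m−1} + 3^{m−1}) = (9·6 − 18)6^{m−1} + (9·3 − 18)3^{m−1} = 36·6^{m−1} + 9·3^{m−1} = 6^{m+1} + 3^{m+1}.
Hence f_n = 6^n + 3^n for every n ≥ 0, by strong induction.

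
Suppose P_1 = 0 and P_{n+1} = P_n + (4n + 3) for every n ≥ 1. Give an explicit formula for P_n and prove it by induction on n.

Claim: P_n = 2n^2 + n − 3.

Base case: P_1 = 0, and 2·1^2 + 1 − 3 = 0.
Assume P_m = 2m^2 + m − 3.
Then P_{m+1} = P_m + (4m + 3) = (2m^2 + m − 3) + (4m + 3) = 2m^2 + 5m,
and 2·(m+1)^2 + (m+1) − 3 = 2m^2 + 5m.
This completes the inductive step, so P_n = 2n^2 + n − 3 for all n ≥ 1.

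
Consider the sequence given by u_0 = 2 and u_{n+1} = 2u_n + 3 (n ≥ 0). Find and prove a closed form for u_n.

Claim: u_n = 5·2^n − 3.

Base case: u_0 = 2, and 5·2^0 − 3 = 5 − 3 = 2.
Assume u_k = 5·2^k − 3 for some k ≥ 0.
Then u_{k+1} = 2u_k + 3 = 2·(5·2^k − 3) + 3 = 10·2^k − 6 + 3 = 5·2^{k+1} − 3.
Hence u_n = 5·2^n − 3 for every n ≥ 0, by induction.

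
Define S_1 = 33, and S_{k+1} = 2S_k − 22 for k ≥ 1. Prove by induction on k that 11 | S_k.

Base case: S_1 = 33 = 11·3, so 11 | S_1.
Assume 11 | S_j, so S_j = 11t for some integer t.
Then S_{j+1} = 2S_j − 22 = 2·(11t) − 22 = 11(2t − 2), so 11 | S_{j+1}.
This completes the inductive step, so 11 | S_k for all k ≥ 1.

11 | S_k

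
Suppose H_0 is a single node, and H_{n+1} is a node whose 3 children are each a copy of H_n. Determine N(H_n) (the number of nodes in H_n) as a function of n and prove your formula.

Claim: N(H_n) = (3^{n+1} − 1)/2.

Base case: N(H_0) = 1, and (3^{0+1} − 1)/2 = 1.
Assume N(H_m) = (3^{m+1} − 1)/2.
Then N(H_{m+1}) = 1 + 3N(H_m) = 1 + 3·(3^{m+1} − 1)/2 = 1 + (3^{m+2} − 3)/2 = (2 + 3^{m+2} − 3)/2 = (3^{m+2} − 1)/2.
Hence N(H_n) = (3^{n+1} − 1)/2 for every n ≥ 0, by induction.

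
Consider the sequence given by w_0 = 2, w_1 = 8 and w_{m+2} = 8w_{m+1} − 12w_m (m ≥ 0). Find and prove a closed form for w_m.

Claim: w_m = 2^m + 6^m.

Base cases: w_0 = 2 and 2^0 + 6^0 = 2; w_1 = 8 and 2^1 + 6^1 = 8.
Assume w_j = 2^j + 6^j for all 0 ≤ j ≤ k, where k ≥ 1.
Then w_{k+1} = 8w_k − 12w_{k−1} = 8·(2^k + 6^k) − 12·(2^{k−1} + 6^{k−1}) = (8·2 − 12)2^{k−1} + (8·6 − 12)6^{k−1} = 4·2^{k−1} + 36·6^{k−1} = 2^{k+1} + 6^{k+1}.
This completes the inductive step, so w_m = 2^m + 6^m for all m ≥ 0.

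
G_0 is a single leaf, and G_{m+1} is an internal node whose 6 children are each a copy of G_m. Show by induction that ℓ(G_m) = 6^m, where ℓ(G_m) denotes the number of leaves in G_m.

Base case: ℓ(G_0) = 1, and 6^0 = 1.
Assume ℓ(G_k) = 6^k.
Then ℓ(G_{k+1}) = 6·ℓ(G_k) = 6·6^k = 6^{k+1}.
By induction, ℓ(G_m) = 6^m for all m ≥ 0.

ℓ(G_m) = 6^m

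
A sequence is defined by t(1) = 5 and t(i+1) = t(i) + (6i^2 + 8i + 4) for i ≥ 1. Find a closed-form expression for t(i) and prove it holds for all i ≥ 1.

Claim: t(i) = 2i^3 + i^2 + i + 1.

Base case: t(1) = 5, and 2·1^3 + 1^2 + 1 + 1 = 5.
Assume t(j) = 2j^3 + j^2 + j + 1.
Then t(j+1) = t(j) + (6j^2 + 8j + 4) = (2j^3 + j^2 + j + 1) + (6j^2 + 8j + 4) = 2j^3 + 7j^2 + 9j + 5,
and 2·(j+1)^3 + (j+1)^2 + (j+1) + 1 = 2j^3 + 7j^2 + 9j + 5.
By induction, t(i) = 2i^3 + i^2 + i + 1 for all i ≥ 1.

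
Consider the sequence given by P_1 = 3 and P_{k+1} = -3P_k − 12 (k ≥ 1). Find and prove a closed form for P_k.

Claim: P_k = -2·(-3)^k − 3.

Base case: P_1 = 3, and -2·(-3)^1 − 3 = 6 − 3 = 3.
Assume P_m = -2·(-3)^m − 3 for some m ≥ 1.
Then P_{m+1} = -3P_m − 12 = -3·(-2·(-3)^m − 3) − 12 = 6·(-3)^m + 9 − 12 = -2·(-3)^{m+1} − 3.
By induction, P_k = -2·(-3)^k − 3 for all k ≥ 1.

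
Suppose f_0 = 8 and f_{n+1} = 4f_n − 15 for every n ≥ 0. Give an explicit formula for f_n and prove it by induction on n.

Claim: f_n = 3·4^n + 5.

Base case: f_0 = 8, and 3·4^0 + 5 = 3 + 5 = 8.
Assume f_m = 3·4^m + 5 for some m ≥ 0.
Then f_{m+1} = 4f_m − 15 = 4·(3·4^m + 5) − 15 = 12·4^m + 20 − 15 = 3·4^{m+1} + 5.
Hence f_n = 3·4^n + 5 for every n ≥ 0, by induction.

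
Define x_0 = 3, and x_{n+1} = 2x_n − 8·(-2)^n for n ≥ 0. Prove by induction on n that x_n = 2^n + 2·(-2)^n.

Base case: x_0 = 3, and 2^0 + 2·(-2)^0 = 1 + 2 = 3.
Assume x_j = 2^j + 2·(-2)^j for some j ≥ 0.
Then x_{j+1} = 2x_j − 8·(-2)^j = 2·(2^j + 2·(-2)^j) − 8·(-2)^j = 2^{j+1} + 4·(-2)^j − 8·(-2)^j = 2^{j+1} − 4·(-2)^j = 2^{j+1} + 2·(-2)^{j+1}.
This completes the inductive step, so x_n = 2^n + 2·(-2)^n for all n ≥ 0.

x_n = 2^n + 2·(-2)^n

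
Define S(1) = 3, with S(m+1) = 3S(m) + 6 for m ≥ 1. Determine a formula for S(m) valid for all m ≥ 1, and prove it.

Claim: S(m) = 2·3^m − 3.

Base case: S(1) = 3, and 2·3^1 − 3 = 6 − 3 = 3.
Assume S(j) = 2·3^j − 3 for some j ≥ 1.
Then S(j+1) = 3S(j) + 6 = 3·(2·3^j − 3) + 6 = 6·3^j − 9 + 6 = 2·3^{j+1} − 3.
This completes the inductive step, so S(m) = 2·3^m − 3 for all m ≥ 1.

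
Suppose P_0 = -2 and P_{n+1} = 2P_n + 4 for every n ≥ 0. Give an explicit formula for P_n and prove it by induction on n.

Claim: P_n = 2^{n+1} − 4.

Base case: P_0 = -2, and 2^{0+1} − 4 = 2 − 4 = -2.
Assume P_m = 2^{m+1} − 4 for some m ≥ 0.
Then P_{m+1} = 2P_m + 4 = 2·(2^{m+1} − 4) + 4 = 2^{m+2} − 8 + 4 = 2^{m+2} − 4.
Hence P_n = 2^{n+1} − 4 for every n ≥ 0, by induction.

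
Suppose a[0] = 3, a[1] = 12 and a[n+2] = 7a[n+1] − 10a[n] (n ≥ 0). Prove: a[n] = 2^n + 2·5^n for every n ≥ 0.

Base cases: a[0] = 3 and 2^0 + 2·5^0 = 3; a[1] = 12 and 2^1 + 2·5^1 = 12.
Assume a[j] = 2^j + 2·5^j for all 0 ≤ j ≤ r, where r ≥ 1.
Then a[r+1] = 7a[r] − 10a[r−1] = 7·(2^r + 2·5^r) − 10·(2^{r−1} + 2·5^{r−1}) = (7·2 − 10)2^{r−1} + 2·(7·5 − 10)5^{r−1} = 4·2^{r−1} + 50·5^{r−1} = 2^{r+1} + 2·5^{r+1}.
By strong induction, a[n] = 2^n + 2·5^n for all n ≥ 0.

a[n] = 2^n + 2·5^n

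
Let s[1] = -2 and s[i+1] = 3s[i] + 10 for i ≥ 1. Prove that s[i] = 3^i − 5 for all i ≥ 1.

Base case: s[1] = -2, and 3^1 − 5 = 3 − 5 = -2.
Assume s[j] = 3^j − 5 for some j ≥ 1.
Then s[j+1] = 3s[j] + 10 = 3·(3^j − 5) + 10 = 3^{j+1} − 15 + 10 = 3^{j+1} − 5.
By induction, s[i] = 3^i − 5 for all i ≥ 1.

s[i] = 3^i − 5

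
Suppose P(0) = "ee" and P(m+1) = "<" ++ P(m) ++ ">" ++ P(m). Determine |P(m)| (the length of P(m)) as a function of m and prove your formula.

Claim: |P(m)| = 2^{m+2} − 2.

Base case: |P(0)| = 2, and 2^{0+2} − 2 = 2.
Assume |P(r)| = 2^{r+2} − 2.
Then |P(r+1)| = 1 + |P(r)| + 1 + |P(r)| = 2|P(r)| + 2 = 2(2^{r+2} − 2) + 2 = 2^{r+3} − 4 + 2 = 2^{r+3} − 2.
This completes the inductive step, so |P(m)| = 2^{m+2} − 2 for all m ≥ 0.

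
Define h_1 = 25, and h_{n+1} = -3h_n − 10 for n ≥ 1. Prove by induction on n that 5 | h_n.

Base case: h_1 = 25 = 5·5, so 5 | h_1.
Assume 5 | h_m, so h_m = 5t for some integer t.
Then h_{m+1} = -3h_m − 10 = -3·(5t) − 10 = 5(-3t − 2), so 5 | h_{m+1}.
Hence 5 | h_n for every n ≥ 1, by induction.

5 | h_n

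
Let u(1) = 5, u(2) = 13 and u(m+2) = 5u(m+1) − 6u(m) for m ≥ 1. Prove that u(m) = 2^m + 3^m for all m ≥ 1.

Base cases: u(1) = 5 and 2^1 + 3^1 = 5; u(2) = 13 and 2^2 + 3^2 = 13.
Assume u(j) = 2^j + 3^j for all 1 ≤ j ≤ r, where r ≥ 2.
Then u(r+1) = 5u(r) − 6u(r−1) = 5·(2^r + 3^r) − 6·(2^{r−1} + 3^{r−1}) = (5·2 − 6)2^{r−1} + (5·3 − 6)3^{r−1} = 4·2^{r−1} + 9·3^{r−1} = 2^{r+1} + 3^{r+1}.
By strong induction, u(m) = 2^m + 3^m for all m ≥ 1.

u(m) = 2^m + 3^m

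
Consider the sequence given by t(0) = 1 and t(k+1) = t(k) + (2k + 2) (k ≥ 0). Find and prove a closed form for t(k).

Claim: t(k) = k^2 + k + 1.

Base case: t(0) = 1, and 0^2 + 0 + 1 = 1.
Assume t(m) = m^2 + m + 1.
Then t(m+1) = t(m) + (2m + 2) = (m^2 + m + 1) + (2m + 2) = m^2 + 3m + 3,
and (m+1)^2 + (m+1) + 1 = m^2 + 3m + 3.
By induction, t(k) = k^2 + k + 1 for all k ≥ 0.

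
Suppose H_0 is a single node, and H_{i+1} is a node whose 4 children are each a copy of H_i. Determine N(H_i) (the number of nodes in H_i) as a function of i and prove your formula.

Claim: N(H_i) = (4^{i+1} − 1)/3.

Base case: N(H_0) = 1, and (4^{0+1} − 1)/3 = 1.
Assume N(H_j) = (4^{j+1} − 1)/3.
Then N(H_{j+1}) = 1 + 4N(H_j) = 1 + 4·(4^{j+1} − 1)/3 = 1 + (4^{j+2} − 4)/3 = (3 + 4^{j+2} − 4)/3 = (4^{j+2} − 1)/3.
So the formula holds for j+1, and by induction N(H_i) = (4^{i+1} − 1)/3 for all i ≥ 0.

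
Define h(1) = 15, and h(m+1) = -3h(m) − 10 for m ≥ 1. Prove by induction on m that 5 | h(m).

Base case: h(1) = 15 = 5·3, so 5 | h(1).
Assume 5 | h(k), so h(k) = 5t for some integer t.
Then h(k+1) = -3h(k) − 10 = -3·(5t) − 10 = 5(-3t − 2), so 5 | h(k+1).
By induction, 5 | h(m) for all m ≥ 1.

5 | h(m)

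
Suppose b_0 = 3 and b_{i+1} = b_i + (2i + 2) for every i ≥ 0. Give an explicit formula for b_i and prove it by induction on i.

Claim: b_i = i^2 + i + 3.

Base case: b_0 = 3, and 0^2 + 0 + 3 = 3.
Assume b_k = k^2 + k + 3.
Then b_{k+1} = b_k + (2k + 2) = (k^2 + k + 3) + (2k + 2) = k^2 + 3k + 5,
and (k+1)^2 + (k+1) + 3 = k^2 + 3k + 5.
This completes the inductive step, so b_i = i^2 + i + 3 for all i ≥ 0.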